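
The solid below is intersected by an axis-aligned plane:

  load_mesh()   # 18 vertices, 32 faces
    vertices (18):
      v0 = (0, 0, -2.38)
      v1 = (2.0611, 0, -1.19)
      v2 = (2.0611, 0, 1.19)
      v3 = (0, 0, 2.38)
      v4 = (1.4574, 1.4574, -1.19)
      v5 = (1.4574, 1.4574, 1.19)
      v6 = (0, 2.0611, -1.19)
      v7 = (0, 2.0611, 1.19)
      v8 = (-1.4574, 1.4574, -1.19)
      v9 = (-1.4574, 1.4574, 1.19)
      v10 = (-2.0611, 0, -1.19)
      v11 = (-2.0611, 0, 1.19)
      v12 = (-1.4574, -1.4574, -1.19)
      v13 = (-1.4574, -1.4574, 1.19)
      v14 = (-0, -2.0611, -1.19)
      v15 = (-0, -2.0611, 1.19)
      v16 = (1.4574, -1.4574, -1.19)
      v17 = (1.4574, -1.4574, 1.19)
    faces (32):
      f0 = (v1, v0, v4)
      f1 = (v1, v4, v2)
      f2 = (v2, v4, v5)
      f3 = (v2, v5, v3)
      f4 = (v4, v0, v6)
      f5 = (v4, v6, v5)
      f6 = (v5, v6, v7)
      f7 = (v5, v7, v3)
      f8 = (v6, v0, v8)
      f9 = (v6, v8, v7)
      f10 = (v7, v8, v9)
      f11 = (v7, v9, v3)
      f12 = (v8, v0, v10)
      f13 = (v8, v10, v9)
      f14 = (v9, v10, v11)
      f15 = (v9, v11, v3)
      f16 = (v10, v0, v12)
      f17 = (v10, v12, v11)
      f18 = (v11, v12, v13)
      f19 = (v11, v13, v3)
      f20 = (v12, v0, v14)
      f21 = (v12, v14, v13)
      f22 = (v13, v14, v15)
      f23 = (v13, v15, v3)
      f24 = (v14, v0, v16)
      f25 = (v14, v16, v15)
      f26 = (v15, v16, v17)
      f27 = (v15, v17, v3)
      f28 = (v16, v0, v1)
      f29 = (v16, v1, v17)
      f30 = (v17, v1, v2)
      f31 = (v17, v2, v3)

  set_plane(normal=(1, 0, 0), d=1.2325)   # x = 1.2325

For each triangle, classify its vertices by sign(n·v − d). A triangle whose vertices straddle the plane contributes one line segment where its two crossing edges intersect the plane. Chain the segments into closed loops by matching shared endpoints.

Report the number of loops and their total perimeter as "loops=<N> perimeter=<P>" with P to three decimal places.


Straddling triangles (12 of 32):
  (v1,v0,v4) [+-+] → (1.2325, 0, -1.6684)–(1.2325, 1.2325, -1.37364)  len=1.2673
  (v2,v5,v3) [++-] → (1.2325, 1.2325, 1.37364)–(1.2325, 0, 1.6684)  len=1.2673
  (v4,v0,v6) [+--] → (1.2325, 1.2325, -1.37364)–(1.2325, 1.55056, -1.19)  len=0.3673
  (v4,v6,v5) [+-+] → (1.2325, 1.55056, -1.19)–(1.2325, 1.55056, 0.822728)  len=2.0127
  (v5,v6,v7) [+--] → (1.2325, 1.55056, 0.822728)–(1.2325, 1.55056, 1.19)  len=0.3673
  (v5,v7,v3) [+--] → (1.2325, 1.55056, 1.19)–(1.2325, 1.2325, 1.37364)  len=0.3673
  (v14,v0,v16) [--+] → (1.2325, -1.2325, -1.37364)–(1.2325, -1.55056, -1.19)  len=0.3673
  (v14,v16,v15) [-+-] → (1.2325, -1.55056, -1.19)–(1.2325, -1.55056, -0.822728)  len=0.3673
  (v15,v16,v17) [-++] → (1.2325, -1.55056, -0.822728)–(1.2325, -1.55056, 1.19)  len=2.0127
  (v15,v17,v3) [-+-] → (1.2325, -1.55056, 1.19)–(1.2325, -1.2325, 1.37364)  len=0.3673
  (v16,v0,v1) [+-+] → (1.2325, -1.2325, -1.37364)–(1.2325, 0, -1.6684)  len=1.2673
  (v17,v2,v3) [++-] → (1.2325, 0, 1.6684)–(1.2325, -1.2325, 1.37364)  len=1.2673

Chained into 1 loop(s):
  loop 1: 12 segments, perimeter = 11.2981
Total perimeter = 11.298

loops=1 perimeter=11.298


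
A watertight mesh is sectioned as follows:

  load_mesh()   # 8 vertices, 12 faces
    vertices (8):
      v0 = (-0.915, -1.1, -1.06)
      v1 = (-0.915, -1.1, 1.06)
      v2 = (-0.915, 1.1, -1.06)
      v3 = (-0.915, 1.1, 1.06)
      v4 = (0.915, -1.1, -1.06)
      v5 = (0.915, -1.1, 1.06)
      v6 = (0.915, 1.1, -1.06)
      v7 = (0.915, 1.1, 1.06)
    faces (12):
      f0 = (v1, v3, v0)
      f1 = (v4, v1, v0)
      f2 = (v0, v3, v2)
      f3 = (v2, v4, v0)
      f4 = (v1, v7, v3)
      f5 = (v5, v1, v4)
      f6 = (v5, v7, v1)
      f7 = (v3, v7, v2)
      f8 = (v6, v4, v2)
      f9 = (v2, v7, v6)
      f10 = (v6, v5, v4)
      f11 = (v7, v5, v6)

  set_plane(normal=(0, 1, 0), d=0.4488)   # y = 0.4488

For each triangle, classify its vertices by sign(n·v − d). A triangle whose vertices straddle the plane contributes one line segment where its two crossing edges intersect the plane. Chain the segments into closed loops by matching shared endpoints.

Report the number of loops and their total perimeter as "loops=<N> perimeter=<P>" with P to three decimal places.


Straddling triangles (8 of 12):
  (v1,v3,v0) [-+-] → (-0.915, 0.4488, 1.06)–(-0.915, 0.4488, 0.43248)  len=0.6275
  (v0,v3,v2) [-++] → (-0.915, 0.4488, 0.43248)–(-0.915, 0.4488, -1.06)  len=1.4925
  (v2,v4,v0) [+--] → (-0.37332, 0.4488, -1.06)–(-0.915, 0.4488, -1.06)  len=0.5417
  (v1,v7,v3) [-++] → (0.37332, 0.4488, 1.06)–(-0.915, 0.4488, 1.06)  len=1.2883
  (v5,v7,v1) [-+-] → (0.915, 0.4488, 1.06)–(0.37332, 0.4488, 1.06)  len=0.5417
  (v6,v4,v2) [+-+] → (0.915, 0.4488, -1.06)–(-0.37332, 0.4488, -1.06)  len=1.2883
  (v6,v5,v4) [+--] → (0.915, 0.4488, -0.43248)–(0.915, 0.4488, -1.06)  len=0.6275
  (v7,v5,v6) [+-+] → (0.915, 0.4488, 1.06)–(0.915, 0.4488, -0.43248)  len=1.4925

Chained into 1 loop(s):
  loop 1: 8 segments, perimeter = 7.9000
Total perimeter = 7.900

loops=1 perimeter=7.900


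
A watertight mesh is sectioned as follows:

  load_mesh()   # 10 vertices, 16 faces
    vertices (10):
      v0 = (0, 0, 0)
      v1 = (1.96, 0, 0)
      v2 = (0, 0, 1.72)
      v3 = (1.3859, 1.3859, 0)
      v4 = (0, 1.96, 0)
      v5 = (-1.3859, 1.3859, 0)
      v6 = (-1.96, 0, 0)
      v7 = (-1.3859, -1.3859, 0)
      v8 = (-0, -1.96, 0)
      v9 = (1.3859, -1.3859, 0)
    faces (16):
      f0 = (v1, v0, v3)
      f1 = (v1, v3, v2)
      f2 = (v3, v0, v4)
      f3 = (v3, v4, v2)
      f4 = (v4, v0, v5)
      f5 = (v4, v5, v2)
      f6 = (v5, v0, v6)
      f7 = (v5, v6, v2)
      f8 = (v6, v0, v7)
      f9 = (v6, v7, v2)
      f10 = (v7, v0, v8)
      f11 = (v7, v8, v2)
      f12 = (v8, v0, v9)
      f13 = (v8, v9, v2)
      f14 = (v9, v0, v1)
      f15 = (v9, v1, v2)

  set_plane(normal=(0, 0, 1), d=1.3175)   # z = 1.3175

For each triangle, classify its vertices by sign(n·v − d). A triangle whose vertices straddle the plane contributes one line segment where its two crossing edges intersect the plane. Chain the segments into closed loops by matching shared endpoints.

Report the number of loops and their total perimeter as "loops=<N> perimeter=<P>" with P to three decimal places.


Straddling triangles (8 of 16):
  (v1,v3,v2) [--+] → (0.324317, 0.324317, 1.3175)–(0.458663, 0, 1.3175)  len=0.3510
  (v3,v4,v2) [--+] → (0, 0.458663, 1.3175)–(0.324317, 0.324317, 1.3175)  len=0.3510
  (v4,v5,v2) [--+] → (-0.324317, 0.324317, 1.3175)–(0, 0.458663, 1.3175)  len=0.3510
  (v5,v6,v2) [--+] → (-0.458663, 0, 1.3175)–(-0.324317, 0.324317, 1.3175)  len=0.3510
  (v6,v7,v2) [--+] → (-0.324317, -0.324317, 1.3175)–(-0.458663, 0, 1.3175)  len=0.3510
  (v7,v8,v2) [--+] → (0, -0.458663, 1.3175)–(-0.324317, -0.324317, 1.3175)  len=0.3510
  (v8,v9,v2) [--+] → (0.324317, -0.324317, 1.3175)–(0, -0.458663, 1.3175)  len=0.3510
  (v9,v1,v2) [--+] → (0.458663, 0, 1.3175)–(0.324317, -0.324317, 1.3175)  len=0.3510

Chained into 1 loop(s):
  loop 1: 8 segments, perimeter = 2.8083
Total perimeter = 2.808

loops=1 perimeter=2.808


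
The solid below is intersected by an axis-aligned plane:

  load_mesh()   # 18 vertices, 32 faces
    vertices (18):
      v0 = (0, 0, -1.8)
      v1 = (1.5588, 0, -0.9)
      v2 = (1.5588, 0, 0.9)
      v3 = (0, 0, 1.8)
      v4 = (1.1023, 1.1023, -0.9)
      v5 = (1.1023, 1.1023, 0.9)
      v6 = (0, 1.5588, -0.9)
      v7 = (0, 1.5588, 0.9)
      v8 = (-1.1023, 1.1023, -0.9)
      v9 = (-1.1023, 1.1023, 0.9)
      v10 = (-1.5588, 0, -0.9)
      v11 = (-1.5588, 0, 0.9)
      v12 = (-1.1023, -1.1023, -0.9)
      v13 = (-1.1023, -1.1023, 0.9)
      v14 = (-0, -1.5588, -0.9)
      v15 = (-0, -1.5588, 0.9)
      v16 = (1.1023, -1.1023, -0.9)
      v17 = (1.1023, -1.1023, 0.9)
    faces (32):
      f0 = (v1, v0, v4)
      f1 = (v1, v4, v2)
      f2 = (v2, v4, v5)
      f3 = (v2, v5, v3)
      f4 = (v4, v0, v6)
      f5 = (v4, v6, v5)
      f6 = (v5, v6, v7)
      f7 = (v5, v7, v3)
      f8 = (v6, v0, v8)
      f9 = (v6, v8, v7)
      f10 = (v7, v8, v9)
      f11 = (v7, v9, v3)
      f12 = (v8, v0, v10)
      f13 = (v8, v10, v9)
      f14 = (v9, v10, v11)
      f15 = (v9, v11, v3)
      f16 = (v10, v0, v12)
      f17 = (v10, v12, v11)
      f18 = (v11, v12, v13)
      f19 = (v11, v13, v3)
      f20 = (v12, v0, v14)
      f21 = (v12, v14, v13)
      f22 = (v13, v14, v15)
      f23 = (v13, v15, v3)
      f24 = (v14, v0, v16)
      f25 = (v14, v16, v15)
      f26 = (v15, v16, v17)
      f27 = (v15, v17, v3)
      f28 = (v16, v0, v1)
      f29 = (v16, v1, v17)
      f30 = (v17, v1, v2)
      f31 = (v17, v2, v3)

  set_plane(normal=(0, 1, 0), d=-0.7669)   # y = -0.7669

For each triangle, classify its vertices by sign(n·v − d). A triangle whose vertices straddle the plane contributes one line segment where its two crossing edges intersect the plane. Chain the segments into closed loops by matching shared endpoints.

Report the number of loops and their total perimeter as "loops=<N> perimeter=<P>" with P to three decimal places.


loops=1 perimeter=8.945

Straddling triangles (12 of 32):
  (v10,v0,v12) [++-] → (-0.7669, -0.7669, -1.17385)–(-1.2412, -0.7669, -0.9)  len=0.5477
  (v10,v12,v11) [+-+] → (-1.2412, -0.7669, -0.9)–(-1.2412, -0.7669, -0.352309)  len=0.5477
  (v11,v12,v13) [+--] → (-1.2412, -0.7669, -0.352309)–(-1.2412, -0.7669, 0.9)  len=1.2523
  (v11,v13,v3) [+-+] → (-1.2412, -0.7669, 0.9)–(-0.7669, -0.7669, 1.17385)  len=0.5477
  (v12,v0,v14) [-+-] → (-0.7669, -0.7669, -1.17385)–(0, -0.7669, -1.35722)  len=0.7885
  (v13,v15,v3) [--+] → (0, -0.7669, 1.35722)–(-0.7669, -0.7669, 1.17385)  len=0.7885
  (v14,v0,v16) [-+-] → (0, -0.7669, -1.35722)–(0.7669, -0.7669, -1.17385)  len=0.7885
  (v15,v17,v3) [--+] → (0.7669, -0.7669, 1.17385)–(0, -0.7669, 1.35722)  len=0.7885
  (v16,v0,v1) [-++] → (0.7669, -0.7669, -1.17385)–(1.2412, -0.7669, -0.9)  len=0.5477
  (v16,v1,v17) [-+-] → (1.2412, -0.7669, -0.9)–(1.2412, -0.7669, 0.352309)  len=1.2523
  (v17,v1,v2) [-++] → (1.2412, -0.7669, 0.352309)–(1.2412, -0.7669, 0.9)  len=0.5477
  (v17,v2,v3) [-++] → (1.2412, -0.7669, 0.9)–(0.7669, -0.7669, 1.17385)  len=0.5477

Chained into 1 loop(s):
  loop 1: 12 segments, perimeter = 8.9448
Total perimeter = 8.945


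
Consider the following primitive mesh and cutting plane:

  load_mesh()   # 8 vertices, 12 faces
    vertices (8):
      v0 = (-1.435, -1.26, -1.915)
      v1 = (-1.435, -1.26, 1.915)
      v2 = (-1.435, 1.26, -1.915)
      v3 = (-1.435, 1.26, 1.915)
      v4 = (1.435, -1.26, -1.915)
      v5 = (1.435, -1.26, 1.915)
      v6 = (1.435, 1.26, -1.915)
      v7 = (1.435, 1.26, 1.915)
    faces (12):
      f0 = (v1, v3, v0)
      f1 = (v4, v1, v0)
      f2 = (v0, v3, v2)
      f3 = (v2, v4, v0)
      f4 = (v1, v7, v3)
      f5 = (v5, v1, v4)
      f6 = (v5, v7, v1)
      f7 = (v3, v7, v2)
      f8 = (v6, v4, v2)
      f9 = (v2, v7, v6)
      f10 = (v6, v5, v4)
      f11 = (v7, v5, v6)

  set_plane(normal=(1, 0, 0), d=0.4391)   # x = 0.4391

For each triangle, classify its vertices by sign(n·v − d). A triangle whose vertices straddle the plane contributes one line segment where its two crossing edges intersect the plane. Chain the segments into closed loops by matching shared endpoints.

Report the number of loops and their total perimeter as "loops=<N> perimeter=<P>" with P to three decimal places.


loops=1 perimeter=12.700

Straddling triangles (8 of 12):
  (v4,v1,v0) [+--] → (0.4391, -1.26, -0.585977)–(0.4391, -1.26, -1.915)  len=1.3290
  (v2,v4,v0) [-+-] → (0.4391, -0.385551, -1.915)–(0.4391, -1.26, -1.915)  len=0.8744
  (v1,v7,v3) [-+-] → (0.4391, 0.385551, 1.915)–(0.4391, 1.26, 1.915)  len=0.8744
  (v5,v1,v4) [+-+] → (0.4391, -1.26, 1.915)–(0.4391, -1.26, -0.585977)  len=2.5010
  (v5,v7,v1) [++-] → (0.4391, 0.385551, 1.915)–(0.4391, -1.26, 1.915)  len=1.6456
  (v3,v7,v2) [-+-] → (0.4391, 1.26, 1.915)–(0.4391, 1.26, 0.585977)  len=1.3290
  (v6,v4,v2) [++-] → (0.4391, -0.385551, -1.915)–(0.4391, 1.26, -1.915)  len=1.6456
  (v2,v7,v6) [-++] → (0.4391, 1.26, 0.585977)–(0.4391, 1.26, -1.915)  len=2.5010

Chained into 1 loop(s):
  loop 1: 8 segments, perimeter = 12.7000
Total perimeter = 12.700


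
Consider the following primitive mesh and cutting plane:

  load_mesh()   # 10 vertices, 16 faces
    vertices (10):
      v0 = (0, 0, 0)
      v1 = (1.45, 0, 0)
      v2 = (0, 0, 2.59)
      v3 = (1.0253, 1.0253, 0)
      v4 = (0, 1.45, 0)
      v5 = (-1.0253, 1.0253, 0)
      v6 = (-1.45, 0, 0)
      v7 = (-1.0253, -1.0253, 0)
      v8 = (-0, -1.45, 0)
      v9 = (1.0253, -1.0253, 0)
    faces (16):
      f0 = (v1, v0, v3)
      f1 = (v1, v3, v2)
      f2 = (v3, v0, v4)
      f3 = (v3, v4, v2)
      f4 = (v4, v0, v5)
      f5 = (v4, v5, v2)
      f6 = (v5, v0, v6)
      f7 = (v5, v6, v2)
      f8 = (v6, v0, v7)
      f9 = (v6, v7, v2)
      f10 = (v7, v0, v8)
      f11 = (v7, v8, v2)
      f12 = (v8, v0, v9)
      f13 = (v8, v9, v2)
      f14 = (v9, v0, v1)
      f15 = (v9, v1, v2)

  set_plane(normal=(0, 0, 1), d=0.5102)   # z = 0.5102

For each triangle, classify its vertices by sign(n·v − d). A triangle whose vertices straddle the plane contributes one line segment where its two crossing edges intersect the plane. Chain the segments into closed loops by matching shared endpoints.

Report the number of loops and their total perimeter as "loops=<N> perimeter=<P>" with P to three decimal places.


Straddling triangles (8 of 16):
  (v1,v3,v2) [--+] → (0.823328, 0.823328, 0.5102)–(1.16437, 0, 0.5102)  len=0.8912
  (v3,v4,v2) [--+] → (0, 1.16437, 0.5102)–(0.823328, 0.823328, 0.5102)  len=0.8912
  (v4,v5,v2) [--+] → (-0.823328, 0.823328, 0.5102)–(0, 1.16437, 0.5102)  len=0.8912
  (v5,v6,v2) [--+] → (-1.16437, 0, 0.5102)–(-0.823328, 0.823328, 0.5102)  len=0.8912
  (v6,v7,v2) [--+] → (-0.823328, -0.823328, 0.5102)–(-1.16437, 0, 0.5102)  len=0.8912
  (v7,v8,v2) [--+] → (0, -1.16437, 0.5102)–(-0.823328, -0.823328, 0.5102)  len=0.8912
  (v8,v9,v2) [--+] → (0.823328, -0.823328, 0.5102)–(0, -1.16437, 0.5102)  len=0.8912
  (v9,v1,v2) [--+] → (1.16437, 0, 0.5102)–(0.823328, -0.823328, 0.5102)  len=0.8912

Chained into 1 loop(s):
  loop 1: 8 segments, perimeter = 7.1293
Total perimeter = 7.129

loops=1 perimeter=7.129


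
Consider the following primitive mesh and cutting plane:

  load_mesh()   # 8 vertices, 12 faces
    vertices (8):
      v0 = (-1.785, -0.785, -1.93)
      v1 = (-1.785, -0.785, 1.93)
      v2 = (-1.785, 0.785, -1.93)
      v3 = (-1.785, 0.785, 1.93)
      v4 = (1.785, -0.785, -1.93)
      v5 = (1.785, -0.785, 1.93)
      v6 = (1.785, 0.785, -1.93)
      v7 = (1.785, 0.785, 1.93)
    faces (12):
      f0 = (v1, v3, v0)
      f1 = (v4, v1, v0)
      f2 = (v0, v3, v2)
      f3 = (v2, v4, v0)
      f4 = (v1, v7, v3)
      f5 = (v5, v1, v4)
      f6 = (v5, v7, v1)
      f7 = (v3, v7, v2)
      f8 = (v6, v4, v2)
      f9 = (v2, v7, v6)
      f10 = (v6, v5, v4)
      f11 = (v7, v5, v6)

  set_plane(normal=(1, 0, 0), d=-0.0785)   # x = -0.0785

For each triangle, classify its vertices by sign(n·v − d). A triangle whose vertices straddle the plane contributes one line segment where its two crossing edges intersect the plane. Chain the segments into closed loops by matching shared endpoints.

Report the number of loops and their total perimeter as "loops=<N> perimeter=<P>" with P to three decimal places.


loops=1 perimeter=10.860

Straddling triangles (8 of 12):
  (v4,v1,v0) [+--] → (-0.0785, -0.785, 0.0848768)–(-0.0785, -0.785, -1.93)  len=2.0149
  (v2,v4,v0) [-+-] → (-0.0785, 0.0345224, -1.93)–(-0.0785, -0.785, -1.93)  len=0.8195
  (v1,v7,v3) [-+-] → (-0.0785, -0.0345224, 1.93)–(-0.0785, 0.785, 1.93)  len=0.8195
  (v5,v1,v4) [+-+] → (-0.0785, -0.785, 1.93)–(-0.0785, -0.785, 0.0848768)  len=1.8451
  (v5,v7,v1) [++-] → (-0.0785, -0.0345224, 1.93)–(-0.0785, -0.785, 1.93)  len=0.7505
  (v3,v7,v2) [-+-] → (-0.0785, 0.785, 1.93)–(-0.0785, 0.785, -0.0848768)  len=2.0149
  (v6,v4,v2) [++-] → (-0.0785, 0.0345224, -1.93)–(-0.0785, 0.785, -1.93)  len=0.7505
  (v2,v7,v6) [-++] → (-0.0785, 0.785, -0.0848768)–(-0.0785, 0.785, -1.93)  len=1.8451

Chained into 1 loop(s):
  loop 1: 8 segments, perimeter = 10.8600
Total perimeter = 10.860


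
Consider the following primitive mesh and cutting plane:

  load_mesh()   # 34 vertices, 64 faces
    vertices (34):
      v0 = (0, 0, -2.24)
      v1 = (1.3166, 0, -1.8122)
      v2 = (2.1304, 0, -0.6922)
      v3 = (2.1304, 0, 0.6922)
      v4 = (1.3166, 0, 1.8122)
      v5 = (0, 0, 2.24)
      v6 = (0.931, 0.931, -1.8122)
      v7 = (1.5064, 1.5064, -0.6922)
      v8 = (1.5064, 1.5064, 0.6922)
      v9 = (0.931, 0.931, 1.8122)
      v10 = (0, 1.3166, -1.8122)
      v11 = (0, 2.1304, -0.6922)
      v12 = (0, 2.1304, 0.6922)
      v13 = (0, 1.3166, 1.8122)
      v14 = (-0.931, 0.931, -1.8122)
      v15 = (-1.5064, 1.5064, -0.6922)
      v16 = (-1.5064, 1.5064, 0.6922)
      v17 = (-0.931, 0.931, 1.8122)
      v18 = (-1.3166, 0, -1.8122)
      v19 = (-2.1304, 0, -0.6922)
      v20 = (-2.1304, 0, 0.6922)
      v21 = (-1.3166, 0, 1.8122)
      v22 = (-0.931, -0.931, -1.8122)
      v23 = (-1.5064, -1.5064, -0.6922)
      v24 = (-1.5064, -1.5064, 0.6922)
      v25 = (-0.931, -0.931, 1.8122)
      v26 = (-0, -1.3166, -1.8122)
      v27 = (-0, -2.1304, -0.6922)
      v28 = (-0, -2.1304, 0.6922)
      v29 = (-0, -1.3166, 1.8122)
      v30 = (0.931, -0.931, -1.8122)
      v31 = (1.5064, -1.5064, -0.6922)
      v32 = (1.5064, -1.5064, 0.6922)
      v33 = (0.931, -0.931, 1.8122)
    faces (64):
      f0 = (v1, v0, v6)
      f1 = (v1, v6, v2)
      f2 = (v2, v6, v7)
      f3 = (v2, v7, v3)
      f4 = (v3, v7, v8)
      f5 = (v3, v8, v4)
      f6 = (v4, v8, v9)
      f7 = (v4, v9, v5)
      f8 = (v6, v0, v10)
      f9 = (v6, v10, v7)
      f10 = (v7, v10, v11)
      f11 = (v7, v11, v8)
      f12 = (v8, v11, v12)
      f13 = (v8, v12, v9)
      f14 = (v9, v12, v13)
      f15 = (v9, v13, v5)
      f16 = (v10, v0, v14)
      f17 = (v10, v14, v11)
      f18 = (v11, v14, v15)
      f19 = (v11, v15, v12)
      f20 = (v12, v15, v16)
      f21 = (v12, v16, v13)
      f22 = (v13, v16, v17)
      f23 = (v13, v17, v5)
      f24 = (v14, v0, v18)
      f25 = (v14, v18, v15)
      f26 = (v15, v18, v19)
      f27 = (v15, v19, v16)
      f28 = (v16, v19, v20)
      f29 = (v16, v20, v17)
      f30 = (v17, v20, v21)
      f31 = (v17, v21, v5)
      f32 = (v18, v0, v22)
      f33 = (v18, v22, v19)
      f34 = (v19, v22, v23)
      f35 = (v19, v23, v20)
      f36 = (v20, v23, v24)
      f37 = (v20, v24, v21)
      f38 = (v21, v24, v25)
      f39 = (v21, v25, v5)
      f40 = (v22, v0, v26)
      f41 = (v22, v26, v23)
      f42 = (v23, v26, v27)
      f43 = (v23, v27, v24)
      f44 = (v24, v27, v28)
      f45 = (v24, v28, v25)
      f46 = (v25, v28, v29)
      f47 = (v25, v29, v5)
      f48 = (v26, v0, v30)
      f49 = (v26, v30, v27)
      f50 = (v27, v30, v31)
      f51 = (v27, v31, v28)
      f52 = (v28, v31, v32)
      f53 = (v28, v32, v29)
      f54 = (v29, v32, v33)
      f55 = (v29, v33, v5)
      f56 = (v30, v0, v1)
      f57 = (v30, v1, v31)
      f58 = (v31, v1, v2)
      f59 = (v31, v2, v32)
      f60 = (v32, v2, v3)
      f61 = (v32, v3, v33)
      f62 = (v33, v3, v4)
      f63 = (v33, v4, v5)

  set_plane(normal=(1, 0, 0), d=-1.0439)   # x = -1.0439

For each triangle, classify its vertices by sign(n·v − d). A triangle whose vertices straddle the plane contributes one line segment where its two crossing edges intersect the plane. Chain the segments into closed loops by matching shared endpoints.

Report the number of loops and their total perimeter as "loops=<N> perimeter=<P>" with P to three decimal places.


Straddling triangles (20 of 64):
  (v11,v14,v15) [++-] → (-1.0439, 1.0439, -1.59244)–(-1.0439, 1.69798, -0.6922)  len=1.1128
  (v11,v15,v12) [+-+] → (-1.0439, 1.69798, -0.6922)–(-1.0439, 1.69798, -0.267157)  len=0.4250
  (v12,v15,v16) [+--] → (-1.0439, 1.69798, -0.267157)–(-1.0439, 1.69798, 0.6922)  len=0.9594
  (v12,v16,v13) [+-+] → (-1.0439, 1.69798, 0.6922)–(-1.0439, 1.44813, 1.03607)  len=0.4251
  (v13,v16,v17) [+-+] → (-1.0439, 1.44813, 1.03607)–(-1.0439, 1.0439, 1.59244)  len=0.6877
  (v14,v0,v18) [++-] → (-1.0439, 0, -1.90081)–(-1.0439, 0.658412, -1.8122)  len=0.6643
  (v14,v18,v15) [+--] → (-1.0439, 0.658412, -1.8122)–(-1.0439, 1.0439, -1.59244)  len=0.4437
  (v16,v20,v17) [--+] → (-1.0439, 0.843365, 1.70677)–(-1.0439, 1.0439, 1.59244)  len=0.2308
  (v17,v20,v21) [+--] → (-1.0439, 0.843365, 1.70677)–(-1.0439, 0.658412, 1.8122)  len=0.2129
  (v17,v21,v5) [+-+] → (-1.0439, 0.658412, 1.8122)–(-1.0439, 0, 1.90081)  len=0.6643
  (v18,v0,v22) [-++] → (-1.0439, 0, -1.90081)–(-1.0439, -0.658412, -1.8122)  len=0.6643
  (v18,v22,v19) [-+-] → (-1.0439, -0.658412, -1.8122)–(-1.0439, -0.843365, -1.70677)  len=0.2129
  (v19,v22,v23) [-+-] → (-1.0439, -0.843365, -1.70677)–(-1.0439, -1.0439, -1.59244)  len=0.2308
  (v21,v24,v25) [--+] → (-1.0439, -1.0439, 1.59244)–(-1.0439, -0.658412, 1.8122)  len=0.4437
  (v21,v25,v5) [-++] → (-1.0439, -0.658412, 1.8122)–(-1.0439, 0, 1.90081)  len=0.6643
  (v22,v26,v23) [++-] → (-1.0439, -1.44813, -1.03607)–(-1.0439, -1.0439, -1.59244)  len=0.6877
  (v23,v26,v27) [-++] → (-1.0439, -1.44813, -1.03607)–(-1.0439, -1.69798, -0.6922)  len=0.4251
  (v23,v27,v24) [-+-] → (-1.0439, -1.69798, -0.6922)–(-1.0439, -1.69798, 0.267157)  len=0.9594
  (v24,v27,v28) [-++] → (-1.0439, -1.69798, 0.267157)–(-1.0439, -1.69798, 0.6922)  len=0.4250
  (v24,v28,v25) [-++] → (-1.0439, -1.69798, 0.6922)–(-1.0439, -1.0439, 1.59244)  len=1.1128

Chained into 1 loop(s):
  loop 1: 20 segments, perimeter = 11.6522
Total perimeter = 11.652

loops=1 perimeter=11.652


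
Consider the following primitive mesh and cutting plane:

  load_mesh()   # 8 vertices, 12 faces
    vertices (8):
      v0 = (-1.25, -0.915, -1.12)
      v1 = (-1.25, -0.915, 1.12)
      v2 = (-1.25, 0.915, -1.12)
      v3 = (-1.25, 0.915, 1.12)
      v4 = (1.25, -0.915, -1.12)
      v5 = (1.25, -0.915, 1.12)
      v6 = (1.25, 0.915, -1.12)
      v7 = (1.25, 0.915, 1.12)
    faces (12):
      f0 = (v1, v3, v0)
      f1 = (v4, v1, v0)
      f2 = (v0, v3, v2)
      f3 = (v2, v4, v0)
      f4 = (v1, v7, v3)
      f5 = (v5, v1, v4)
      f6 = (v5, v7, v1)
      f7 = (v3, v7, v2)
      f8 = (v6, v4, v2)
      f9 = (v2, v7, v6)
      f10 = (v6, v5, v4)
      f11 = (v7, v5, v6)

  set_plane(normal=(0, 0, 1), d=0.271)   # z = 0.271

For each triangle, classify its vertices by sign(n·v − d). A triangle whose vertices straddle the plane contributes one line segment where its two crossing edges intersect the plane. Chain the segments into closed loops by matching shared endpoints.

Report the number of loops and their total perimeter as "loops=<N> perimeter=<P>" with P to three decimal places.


Straddling triangles (8 of 12):
  (v1,v3,v0) [++-] → (-1.25, 0.221397, 0.271)–(-1.25, -0.915, 0.271)  len=1.1364
  (v4,v1,v0) [-+-] → (-0.302455, -0.915, 0.271)–(-1.25, -0.915, 0.271)  len=0.9475
  (v0,v3,v2) [-+-] → (-1.25, 0.221397, 0.271)–(-1.25, 0.915, 0.271)  len=0.6936
  (v5,v1,v4) [++-] → (-0.302455, -0.915, 0.271)–(1.25, -0.915, 0.271)  len=1.5525
  (v3,v7,v2) [++-] → (0.302455, 0.915, 0.271)–(-1.25, 0.915, 0.271)  len=1.5525
  (v2,v7,v6) [-+-] → (0.302455, 0.915, 0.271)–(1.25, 0.915, 0.271)  len=0.9475
  (v6,v5,v4) [-+-] → (1.25, -0.221397, 0.271)–(1.25, -0.915, 0.271)  len=0.6936
  (v7,v5,v6) [++-] → (1.25, -0.221397, 0.271)–(1.25, 0.915, 0.271)  len=1.1364

Chained into 1 loop(s):
  loop 1: 8 segments, perimeter = 8.6600
Total perimeter = 8.660

loops=1 perimeter=8.660


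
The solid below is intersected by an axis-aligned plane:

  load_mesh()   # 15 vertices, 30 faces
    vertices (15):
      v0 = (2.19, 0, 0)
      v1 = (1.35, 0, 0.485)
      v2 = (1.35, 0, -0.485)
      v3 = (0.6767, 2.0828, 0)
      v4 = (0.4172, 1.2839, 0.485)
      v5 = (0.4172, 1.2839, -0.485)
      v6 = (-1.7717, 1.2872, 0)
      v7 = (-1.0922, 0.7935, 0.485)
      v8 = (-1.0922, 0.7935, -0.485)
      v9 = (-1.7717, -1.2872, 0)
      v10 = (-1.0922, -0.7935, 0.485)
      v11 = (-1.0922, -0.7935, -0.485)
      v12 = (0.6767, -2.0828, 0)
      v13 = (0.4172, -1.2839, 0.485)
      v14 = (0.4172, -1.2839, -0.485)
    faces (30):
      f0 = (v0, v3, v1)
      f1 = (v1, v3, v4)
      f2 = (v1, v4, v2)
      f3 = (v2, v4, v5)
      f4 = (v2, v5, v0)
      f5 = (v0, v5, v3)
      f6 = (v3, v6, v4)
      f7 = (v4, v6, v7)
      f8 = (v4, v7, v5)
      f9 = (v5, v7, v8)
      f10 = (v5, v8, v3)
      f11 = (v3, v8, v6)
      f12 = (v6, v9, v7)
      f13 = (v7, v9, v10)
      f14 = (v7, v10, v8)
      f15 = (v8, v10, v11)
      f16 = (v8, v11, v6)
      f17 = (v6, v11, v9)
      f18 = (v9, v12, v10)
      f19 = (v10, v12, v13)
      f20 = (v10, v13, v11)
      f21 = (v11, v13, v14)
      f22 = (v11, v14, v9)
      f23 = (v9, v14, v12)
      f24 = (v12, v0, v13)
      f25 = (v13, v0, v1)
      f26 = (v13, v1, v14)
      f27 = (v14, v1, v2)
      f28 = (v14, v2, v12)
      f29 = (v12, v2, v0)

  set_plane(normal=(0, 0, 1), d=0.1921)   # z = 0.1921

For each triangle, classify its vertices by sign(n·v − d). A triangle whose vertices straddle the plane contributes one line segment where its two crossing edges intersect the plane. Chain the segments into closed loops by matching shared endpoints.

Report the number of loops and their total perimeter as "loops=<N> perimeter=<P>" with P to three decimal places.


loops=2 perimeter=18.852

Straddling triangles (20 of 30):
  (v0,v3,v1) [--+] → (0.943382, 1.25784, 0.1921)–(1.85729, 0, 0.1921)  len=1.5548
  (v1,v3,v4) [+-+] → (0.943382, 1.25784, 0.1921)–(0.573917, 1.76637, 0.1921)  len=0.6286
  (v1,v4,v2) [++-] → (0.698867, 0.896215, 0.1921)–(1.35, 0, 0.1921)  len=1.1078
  (v2,v4,v5) [-+-] → (0.698867, 0.896215, 0.1921)–(0.4172, 1.2839, 0.1921)  len=0.4792
  (v3,v6,v4) [--+] → (-0.904715, 1.28589, 0.1921)–(0.573917, 1.76637, 0.1921)  len=1.5547
  (v4,v6,v7) [+-+] → (-0.904715, 1.28589, 0.1921)–(-1.50256, 1.09165, 0.1921)  len=0.6286
  (v4,v7,v5) [++-] → (-0.636423, 0.941581, 0.1921)–(0.4172, 1.2839, 0.1921)  len=1.1078
  (v5,v7,v8) [-+-] → (-0.636423, 0.941581, 0.1921)–(-1.0922, 0.7935, 0.1921)  len=0.4792
  (v6,v9,v7) [--+] → (-1.50256, -0.463071, 0.1921)–(-1.50256, 1.09165, 0.1921)  len=1.5547
  (v7,v9,v10) [+-+] → (-1.50256, -0.463071, 0.1921)–(-1.50256, -1.09165, 0.1921)  len=0.6286
  (v7,v10,v8) [++-] → (-1.0922, -0.314291, 0.1921)–(-1.0922, 0.7935, 0.1921)  len=1.1078
  (v8,v10,v11) [-+-] → (-1.0922, -0.314291, 0.1921)–(-1.0922, -0.7935, 0.1921)  len=0.4792
  (v9,v12,v10) [--+] → (-0.0239303, -1.57213, 0.1921)–(-1.50256, -1.09165, 0.1921)  len=1.5547
  (v10,v12,v13) [+-+] → (-0.0239303, -1.57213, 0.1921)–(0.573917, -1.76637, 0.1921)  len=0.6286
  (v10,v13,v11) [++-] → (-0.0385766, -1.13582, 0.1921)–(-1.0922, -0.7935, 0.1921)  len=1.1078
  (v11,v13,v14) [-+-] → (-0.0385766, -1.13582, 0.1921)–(0.4172, -1.2839, 0.1921)  len=0.4792
  (v12,v0,v13) [--+] → (1.48782, -0.50853, 0.1921)–(0.573917, -1.76637, 0.1921)  len=1.5548
  (v13,v0,v1) [+-+] → (1.48782, -0.50853, 0.1921)–(1.85729, 0, 0.1921)  len=0.6286
  (v13,v1,v14) [++-] → (1.06833, -0.387685, 0.1921)–(0.4172, -1.2839, 0.1921)  len=1.1078
  (v14,v1,v2) [-+-] → (1.06833, -0.387685, 0.1921)–(1.35, 0, 0.1921)  len=0.4792

Chained into 2 loop(s):
  loop 1: 10 segments, perimeter = 10.9167
  loop 2: 10 segments, perimeter = 7.9351
Total perimeter = 18.852


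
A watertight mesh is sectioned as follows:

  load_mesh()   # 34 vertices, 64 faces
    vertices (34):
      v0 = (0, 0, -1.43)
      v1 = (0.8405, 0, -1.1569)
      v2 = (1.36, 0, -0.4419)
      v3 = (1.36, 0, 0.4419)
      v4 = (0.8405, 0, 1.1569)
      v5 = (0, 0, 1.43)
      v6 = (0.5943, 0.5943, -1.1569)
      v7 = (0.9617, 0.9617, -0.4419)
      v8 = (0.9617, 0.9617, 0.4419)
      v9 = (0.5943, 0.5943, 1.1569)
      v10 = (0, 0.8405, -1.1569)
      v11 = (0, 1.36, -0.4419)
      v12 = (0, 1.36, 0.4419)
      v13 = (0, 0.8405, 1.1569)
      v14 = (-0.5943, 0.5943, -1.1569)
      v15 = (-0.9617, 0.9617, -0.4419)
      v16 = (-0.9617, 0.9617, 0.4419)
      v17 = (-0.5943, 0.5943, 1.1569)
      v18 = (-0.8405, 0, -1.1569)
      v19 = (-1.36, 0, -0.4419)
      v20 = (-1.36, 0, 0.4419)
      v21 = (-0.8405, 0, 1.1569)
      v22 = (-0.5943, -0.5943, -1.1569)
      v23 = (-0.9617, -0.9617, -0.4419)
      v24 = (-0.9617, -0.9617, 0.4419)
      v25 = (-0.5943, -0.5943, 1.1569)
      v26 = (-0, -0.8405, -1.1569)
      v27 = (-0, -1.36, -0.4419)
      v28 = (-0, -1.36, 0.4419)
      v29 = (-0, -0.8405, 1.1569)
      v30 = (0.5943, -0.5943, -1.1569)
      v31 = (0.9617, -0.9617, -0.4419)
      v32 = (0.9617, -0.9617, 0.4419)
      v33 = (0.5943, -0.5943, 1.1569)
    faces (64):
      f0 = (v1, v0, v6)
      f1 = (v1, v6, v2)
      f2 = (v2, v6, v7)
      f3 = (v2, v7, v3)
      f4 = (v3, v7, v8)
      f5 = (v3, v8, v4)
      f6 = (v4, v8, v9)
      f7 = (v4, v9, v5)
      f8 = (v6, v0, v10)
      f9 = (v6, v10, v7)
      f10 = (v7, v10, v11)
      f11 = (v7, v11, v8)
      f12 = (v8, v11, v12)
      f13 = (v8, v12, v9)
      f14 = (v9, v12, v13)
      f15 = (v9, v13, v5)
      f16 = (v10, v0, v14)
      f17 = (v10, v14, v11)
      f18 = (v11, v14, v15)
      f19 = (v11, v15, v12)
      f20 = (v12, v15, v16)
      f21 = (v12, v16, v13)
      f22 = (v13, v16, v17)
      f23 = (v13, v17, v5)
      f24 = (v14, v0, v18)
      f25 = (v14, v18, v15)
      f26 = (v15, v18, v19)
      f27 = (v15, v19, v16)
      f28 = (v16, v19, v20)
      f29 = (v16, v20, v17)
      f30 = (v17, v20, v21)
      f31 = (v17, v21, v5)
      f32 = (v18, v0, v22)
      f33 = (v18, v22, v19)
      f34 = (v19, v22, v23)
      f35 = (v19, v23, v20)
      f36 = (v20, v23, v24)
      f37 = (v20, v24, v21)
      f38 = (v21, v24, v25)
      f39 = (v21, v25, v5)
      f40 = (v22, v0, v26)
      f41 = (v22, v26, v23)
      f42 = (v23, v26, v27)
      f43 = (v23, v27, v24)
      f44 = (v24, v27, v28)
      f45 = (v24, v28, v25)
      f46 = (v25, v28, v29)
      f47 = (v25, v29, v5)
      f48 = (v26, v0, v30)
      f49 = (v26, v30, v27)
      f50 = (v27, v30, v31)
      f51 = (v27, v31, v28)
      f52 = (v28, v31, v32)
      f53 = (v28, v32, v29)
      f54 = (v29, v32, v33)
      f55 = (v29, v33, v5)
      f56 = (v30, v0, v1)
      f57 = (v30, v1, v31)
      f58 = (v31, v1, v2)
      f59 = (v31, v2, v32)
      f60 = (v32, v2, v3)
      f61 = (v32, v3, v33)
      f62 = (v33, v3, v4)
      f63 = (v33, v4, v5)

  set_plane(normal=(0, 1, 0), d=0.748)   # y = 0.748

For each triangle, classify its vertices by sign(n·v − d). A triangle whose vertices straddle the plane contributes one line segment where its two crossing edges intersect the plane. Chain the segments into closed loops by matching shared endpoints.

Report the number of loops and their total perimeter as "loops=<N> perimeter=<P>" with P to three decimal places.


loops=1 perimeter=7.141

Straddling triangles (20 of 64):
  (v2,v6,v7) [--+] → (0.748, 0.748, -0.857783)–(1.05021, 0.748, -0.4419)  len=0.5141
  (v2,v7,v3) [-+-] → (1.05021, 0.748, -0.4419)–(1.05021, 0.748, -0.24551)  len=0.1964
  (v3,v7,v8) [-++] → (1.05021, 0.748, -0.24551)–(1.05021, 0.748, 0.4419)  len=0.6874
  (v3,v8,v4) [-+-] → (1.05021, 0.748, 0.4419)–(0.934768, 0.748, 0.600781)  len=0.1964
  (v4,v8,v9) [-+-] → (0.934768, 0.748, 0.600781)–(0.748, 0.748, 0.857783)  len=0.3177
  (v6,v0,v10) [--+] → (0, 0.748, -1.18696)–(0.223285, 0.748, -1.1569)  len=0.2253
  (v6,v10,v7) [-++] → (0.223285, 0.748, -1.1569)–(0.748, 0.748, -0.857783)  len=0.6040
  (v8,v12,v9) [++-] → (0.475005, 0.748, 1.01338)–(0.748, 0.748, 0.857783)  len=0.3142
  (v9,v12,v13) [-++] → (0.475005, 0.748, 1.01338)–(0.223285, 0.748, 1.1569)  len=0.2898
  (v9,v13,v5) [-+-] → (0.223285, 0.748, 1.1569)–(0, 0.748, 1.18696)  len=0.2253
  (v10,v0,v14) [+--] → (0, 0.748, -1.18696)–(-0.223285, 0.748, -1.1569)  len=0.2253
  (v10,v14,v11) [+-+] → (-0.223285, 0.748, -1.1569)–(-0.475005, 0.748, -1.01338)  len=0.2898
  (v11,v14,v15) [+-+] → (-0.475005, 0.748, -1.01338)–(-0.748, 0.748, -0.857783)  len=0.3142
  (v13,v16,v17) [++-] → (-0.748, 0.748, 0.857783)–(-0.223285, 0.748, 1.1569)  len=0.6040
  (v13,v17,v5) [+--] → (-0.223285, 0.748, 1.1569)–(0, 0.748, 1.18696)  len=0.2253
  (v14,v18,v15) [--+] → (-0.934768, 0.748, -0.600781)–(-0.748, 0.748, -0.857783)  len=0.3177
  (v15,v18,v19) [+--] → (-0.934768, 0.748, -0.600781)–(-1.05021, 0.748, -0.4419)  len=0.1964
  (v15,v19,v16) [+-+] → (-1.05021, 0.748, -0.4419)–(-1.05021, 0.748, 0.24551)  len=0.6874
  (v16,v19,v20) [+--] → (-1.05021, 0.748, 0.24551)–(-1.05021, 0.748, 0.4419)  len=0.1964
  (v16,v20,v17) [+--] → (-1.05021, 0.748, 0.4419)–(-0.748, 0.748, 0.857783)  len=0.5141

Chained into 1 loop(s):
  loop 1: 20 segments, perimeter = 7.1411
Total perimeter = 7.141


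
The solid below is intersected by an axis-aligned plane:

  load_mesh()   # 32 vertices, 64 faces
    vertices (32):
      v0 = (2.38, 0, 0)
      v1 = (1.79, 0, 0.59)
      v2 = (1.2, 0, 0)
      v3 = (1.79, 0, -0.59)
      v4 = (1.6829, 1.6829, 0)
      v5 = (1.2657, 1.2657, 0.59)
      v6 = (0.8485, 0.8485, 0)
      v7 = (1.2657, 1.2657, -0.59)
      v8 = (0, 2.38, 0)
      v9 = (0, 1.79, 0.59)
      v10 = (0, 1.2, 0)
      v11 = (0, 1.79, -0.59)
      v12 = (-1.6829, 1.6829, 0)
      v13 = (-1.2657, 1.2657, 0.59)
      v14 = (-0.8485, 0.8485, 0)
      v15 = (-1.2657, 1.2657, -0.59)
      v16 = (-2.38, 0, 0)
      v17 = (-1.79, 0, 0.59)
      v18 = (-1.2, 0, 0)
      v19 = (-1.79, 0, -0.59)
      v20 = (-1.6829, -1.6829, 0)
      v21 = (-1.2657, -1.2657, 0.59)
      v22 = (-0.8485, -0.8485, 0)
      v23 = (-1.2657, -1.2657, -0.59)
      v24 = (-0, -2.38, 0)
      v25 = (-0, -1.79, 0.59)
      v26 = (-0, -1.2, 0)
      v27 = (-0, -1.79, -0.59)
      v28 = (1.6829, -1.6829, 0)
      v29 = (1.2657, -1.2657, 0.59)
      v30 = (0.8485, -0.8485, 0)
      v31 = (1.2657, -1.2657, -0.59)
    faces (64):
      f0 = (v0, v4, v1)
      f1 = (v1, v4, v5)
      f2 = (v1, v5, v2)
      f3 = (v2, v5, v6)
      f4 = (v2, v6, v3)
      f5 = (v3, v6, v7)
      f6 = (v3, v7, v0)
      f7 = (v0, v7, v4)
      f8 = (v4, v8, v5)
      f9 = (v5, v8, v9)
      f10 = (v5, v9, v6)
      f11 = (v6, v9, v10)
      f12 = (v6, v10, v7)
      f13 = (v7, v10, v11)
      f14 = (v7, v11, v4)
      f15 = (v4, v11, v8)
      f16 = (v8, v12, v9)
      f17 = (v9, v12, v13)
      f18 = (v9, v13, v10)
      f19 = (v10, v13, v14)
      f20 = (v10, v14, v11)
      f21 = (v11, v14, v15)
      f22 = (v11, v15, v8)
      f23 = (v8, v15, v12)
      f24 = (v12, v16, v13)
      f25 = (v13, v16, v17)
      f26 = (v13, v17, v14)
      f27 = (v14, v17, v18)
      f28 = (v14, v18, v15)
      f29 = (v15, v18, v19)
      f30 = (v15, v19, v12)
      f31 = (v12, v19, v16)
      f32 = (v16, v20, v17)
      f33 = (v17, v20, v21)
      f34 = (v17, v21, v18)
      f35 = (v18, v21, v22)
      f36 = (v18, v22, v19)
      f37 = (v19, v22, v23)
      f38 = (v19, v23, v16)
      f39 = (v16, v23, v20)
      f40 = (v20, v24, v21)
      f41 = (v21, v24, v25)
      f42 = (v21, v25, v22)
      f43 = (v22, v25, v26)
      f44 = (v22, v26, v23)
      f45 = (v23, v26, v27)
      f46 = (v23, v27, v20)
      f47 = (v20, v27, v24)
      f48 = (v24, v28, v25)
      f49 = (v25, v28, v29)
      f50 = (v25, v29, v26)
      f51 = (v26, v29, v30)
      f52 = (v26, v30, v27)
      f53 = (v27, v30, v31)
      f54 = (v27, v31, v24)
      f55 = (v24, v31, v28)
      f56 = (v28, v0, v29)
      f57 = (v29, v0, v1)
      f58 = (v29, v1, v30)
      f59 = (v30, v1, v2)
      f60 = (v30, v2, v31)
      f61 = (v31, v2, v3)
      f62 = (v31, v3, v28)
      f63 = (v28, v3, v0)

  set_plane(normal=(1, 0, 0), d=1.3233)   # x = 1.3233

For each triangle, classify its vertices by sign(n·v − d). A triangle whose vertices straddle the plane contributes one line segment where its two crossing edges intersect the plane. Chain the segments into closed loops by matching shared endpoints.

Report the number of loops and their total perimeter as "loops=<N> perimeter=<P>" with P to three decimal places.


Straddling triangles (18 of 64):
  (v1,v4,v5) [++-] → (1.3233, 1.3233, 0.508543)–(1.3233, 1.12665, 0.59)  len=0.2129
  (v1,v5,v2) [+--] → (1.3233, 1.12665, 0.59)–(1.3233, 0, 0.1233)  len=1.2195
  (v2,v6,v3) [--+] → (1.3233, 0.4206, -0.297538)–(1.3233, 0, -0.1233)  len=0.4553
  (v3,v6,v7) [+--] → (1.3233, 0.4206, -0.297538)–(1.3233, 1.12665, -0.59)  len=0.7642
  (v3,v7,v0) [+-+] → (1.3233, 1.12665, -0.59)–(1.3233, 1.20027, -0.559502)  len=0.0797
  (v0,v7,v4) [+-+] → (1.3233, 1.20027, -0.559502)–(1.3233, 1.3233, -0.508543)  len=0.1332
  (v4,v8,v5) [+--] → (1.3233, 1.83186, 0)–(1.3233, 1.3233, 0.508543)  len=0.7192
  (v7,v11,v4) [--+] → (1.3233, 1.70578, -0.12607)–(1.3233, 1.3233, -0.508543)  len=0.5409
  (v4,v11,v8) [+--] → (1.3233, 1.70578, -0.12607)–(1.3233, 1.83186, 0)  len=0.1783
  (v24,v28,v25) [-+-] → (1.3233, -1.83186, 0)–(1.3233, -1.70578, 0.12607)  len=0.1783
  (v25,v28,v29) [-+-] → (1.3233, -1.70578, 0.12607)–(1.3233, -1.3233, 0.508543)  len=0.5409
  (v24,v31,v28) [--+] → (1.3233, -1.3233, -0.508543)–(1.3233, -1.83186, 0)  len=0.7192
  (v28,v0,v29) [++-] → (1.3233, -1.20027, 0.559502)–(1.3233, -1.3233, 0.508543)  len=0.1332
  (v29,v0,v1) [-++] → (1.3233, -1.20027, 0.559502)–(1.3233, -1.12665, 0.59)  len=0.0797
  (v29,v1,v30) [-+-] → (1.3233, -1.12665, 0.59)–(1.3233, -0.4206, 0.297538)  len=0.7642
  (v30,v1,v2) [-+-] → (1.3233, -0.4206, 0.297538)–(1.3233, 0, 0.1233)  len=0.4553
  (v31,v2,v3) [--+] → (1.3233, 0, -0.1233)–(1.3233, -1.12665, -0.59)  len=1.2195
  (v31,v3,v28) [-++] → (1.3233, -1.12665, -0.59)–(1.3233, -1.3233, -0.508543)  len=0.2129

Chained into 1 loop(s):
  loop 1: 18 segments, perimeter = 8.6062
Total perimeter = 8.606

loops=1 perimeter=8.606


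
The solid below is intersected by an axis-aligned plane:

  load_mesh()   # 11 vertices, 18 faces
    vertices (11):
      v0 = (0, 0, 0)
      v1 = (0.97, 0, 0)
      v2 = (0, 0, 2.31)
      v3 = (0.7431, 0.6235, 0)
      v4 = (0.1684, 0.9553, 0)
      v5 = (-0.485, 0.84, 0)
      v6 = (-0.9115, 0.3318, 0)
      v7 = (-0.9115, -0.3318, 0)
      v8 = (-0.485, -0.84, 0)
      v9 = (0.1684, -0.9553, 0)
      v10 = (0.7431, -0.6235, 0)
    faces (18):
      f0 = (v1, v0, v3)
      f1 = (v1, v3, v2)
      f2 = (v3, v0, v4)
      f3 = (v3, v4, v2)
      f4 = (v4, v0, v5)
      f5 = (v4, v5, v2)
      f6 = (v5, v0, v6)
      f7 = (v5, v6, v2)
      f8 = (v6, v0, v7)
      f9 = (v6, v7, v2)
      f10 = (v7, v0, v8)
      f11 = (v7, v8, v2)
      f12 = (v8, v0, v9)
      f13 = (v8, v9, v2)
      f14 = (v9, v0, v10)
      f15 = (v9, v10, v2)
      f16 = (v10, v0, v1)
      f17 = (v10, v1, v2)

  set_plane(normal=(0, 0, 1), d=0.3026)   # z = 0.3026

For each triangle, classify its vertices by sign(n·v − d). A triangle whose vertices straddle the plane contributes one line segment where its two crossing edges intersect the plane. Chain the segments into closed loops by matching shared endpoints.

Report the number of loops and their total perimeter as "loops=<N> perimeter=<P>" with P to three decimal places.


Straddling triangles (9 of 18):
  (v1,v3,v2) [--+] → (0.645757, 0.541824, 0.3026)–(0.842934, 0, 0.3026)  len=0.5766
  (v3,v4,v2) [--+] → (0.14634, 0.83016, 0.3026)–(0.645757, 0.541824, 0.3026)  len=0.5767
  (v4,v5,v2) [--+] → (-0.421467, 0.729964, 0.3026)–(0.14634, 0.83016, 0.3026)  len=0.5766
  (v5,v6,v2) [--+] → (-0.792097, 0.288336, 0.3026)–(-0.421467, 0.729964, 0.3026)  len=0.5765
  (v6,v7,v2) [--+] → (-0.792097, -0.288336, 0.3026)–(-0.792097, 0.288336, 0.3026)  len=0.5767
  (v7,v8,v2) [--+] → (-0.421467, -0.729964, 0.3026)–(-0.792097, -0.288336, 0.3026)  len=0.5765
  (v8,v9,v2) [--+] → (0.14634, -0.83016, 0.3026)–(-0.421467, -0.729964, 0.3026)  len=0.5766
  (v9,v10,v2) [--+] → (0.645757, -0.541824, 0.3026)–(0.14634, -0.83016, 0.3026)  len=0.5767
  (v10,v1,v2) [--+] → (0.842934, 0, 0.3026)–(0.645757, -0.541824, 0.3026)  len=0.5766

Chained into 1 loop(s):
  loop 1: 9 segments, perimeter = 5.1894
Total perimeter = 5.189

loops=1 perimeter=5.189


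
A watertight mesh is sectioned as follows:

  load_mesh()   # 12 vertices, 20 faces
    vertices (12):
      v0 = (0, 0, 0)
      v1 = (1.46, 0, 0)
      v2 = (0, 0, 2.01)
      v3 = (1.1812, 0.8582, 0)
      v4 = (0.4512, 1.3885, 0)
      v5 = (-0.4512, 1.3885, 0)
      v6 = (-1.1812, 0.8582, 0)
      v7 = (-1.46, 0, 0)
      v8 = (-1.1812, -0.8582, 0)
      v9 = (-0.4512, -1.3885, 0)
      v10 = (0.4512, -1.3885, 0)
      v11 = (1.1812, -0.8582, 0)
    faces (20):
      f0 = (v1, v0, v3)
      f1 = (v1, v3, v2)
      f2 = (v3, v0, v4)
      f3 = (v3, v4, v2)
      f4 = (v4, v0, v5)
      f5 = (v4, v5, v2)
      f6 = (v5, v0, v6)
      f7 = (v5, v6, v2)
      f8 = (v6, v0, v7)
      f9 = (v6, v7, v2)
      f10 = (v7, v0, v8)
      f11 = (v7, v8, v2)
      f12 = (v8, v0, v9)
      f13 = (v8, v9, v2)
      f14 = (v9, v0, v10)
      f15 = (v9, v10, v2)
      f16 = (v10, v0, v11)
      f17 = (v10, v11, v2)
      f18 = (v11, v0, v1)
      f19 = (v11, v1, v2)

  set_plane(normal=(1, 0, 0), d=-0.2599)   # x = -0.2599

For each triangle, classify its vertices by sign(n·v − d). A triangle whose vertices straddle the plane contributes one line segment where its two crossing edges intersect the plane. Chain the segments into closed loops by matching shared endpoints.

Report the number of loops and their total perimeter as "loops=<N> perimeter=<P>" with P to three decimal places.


Straddling triangles (12 of 20):
  (v4,v0,v5) [++-] → (-0.2599, 0.799803, 0)–(-0.2599, 1.3885, 0)  len=0.5887
  (v4,v5,v2) [+-+] → (-0.2599, 1.3885, 0)–(-0.2599, 0.799803, 0.852201)  len=1.0358
  (v5,v0,v6) [-+-] → (-0.2599, 0.799803, 0)–(-0.2599, 0.18883, 0)  len=0.6110
  (v5,v6,v2) [--+] → (-0.2599, 0.18883, 1.56774)–(-0.2599, 0.799803, 0.852201)  len=0.9409
  (v6,v0,v7) [-+-] → (-0.2599, 0.18883, 0)–(-0.2599, 0, 0)  len=0.1888
  (v6,v7,v2) [--+] → (-0.2599, 0, 1.65219)–(-0.2599, 0.18883, 1.56774)  len=0.2069
  (v7,v0,v8) [-+-] → (-0.2599, 0, 0)–(-0.2599, -0.18883, 0)  len=0.1888
  (v7,v8,v2) [--+] → (-0.2599, -0.18883, 1.56774)–(-0.2599, 0, 1.65219)  len=0.2069
  (v8,v0,v9) [-+-] → (-0.2599, -0.18883, 0)–(-0.2599, -0.799803, 0)  len=0.6110
  (v8,v9,v2) [--+] → (-0.2599, -0.799803, 0.852201)–(-0.2599, -0.18883, 1.56774)  len=0.9409
  (v9,v0,v10) [-++] → (-0.2599, -0.799803, 0)–(-0.2599, -1.3885, 0)  len=0.5887
  (v9,v10,v2) [-++] → (-0.2599, -1.3885, 0)–(-0.2599, -0.799803, 0.852201)  len=1.0358

Chained into 1 loop(s):
  loop 1: 12 segments, perimeter = 7.1440
Total perimeter = 7.144

loops=1 perimeter=7.144
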